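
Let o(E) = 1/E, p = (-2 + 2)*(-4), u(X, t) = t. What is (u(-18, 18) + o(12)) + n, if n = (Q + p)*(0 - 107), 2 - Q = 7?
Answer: 6637/12 ≈ 553.08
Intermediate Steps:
Q = -5 (Q = 2 - 1*7 = 2 - 7 = -5)
p = 0 (p = 0*(-4) = 0)
n = 535 (n = (-5 + 0)*(0 - 107) = -5*(-107) = 535)
(u(-18, 18) + o(12)) + n = (18 + 1/12) + 535 = 217/12 + 535 = 6637/12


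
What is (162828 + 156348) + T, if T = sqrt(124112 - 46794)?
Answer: 319176 + sqrt(77318) ≈ 3.1945e+5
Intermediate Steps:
T = sqrt(77318) ≈ 278.06
(162828 + 156348) + T = (162828 + 156348) + sqrt(77318) = 319176 + sqrt(77318)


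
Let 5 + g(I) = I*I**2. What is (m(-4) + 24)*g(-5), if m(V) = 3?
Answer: -3510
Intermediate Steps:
g(I) = -5 + I**3 (g(I) = -5 + I*I**2 = -5 + I**3)
(m(-4) + 24)*g(-5) = (3 + 24)*(-5 + (-5)**3) = 27*(-5 - 125) = 27*(-130) = -3510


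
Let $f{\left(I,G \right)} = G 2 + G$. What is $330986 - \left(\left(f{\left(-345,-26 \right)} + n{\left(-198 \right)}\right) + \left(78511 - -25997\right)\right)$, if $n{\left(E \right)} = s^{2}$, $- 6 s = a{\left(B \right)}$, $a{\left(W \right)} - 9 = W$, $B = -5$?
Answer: $\frac{2039000}{9} \approx 2.2656 \cdot 10^{5}$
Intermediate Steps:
$a{\left(W \right)} = 9 + W$
$f{\left(I,G \right)} = 3 G$ ($f{\left(I,G \right)} = 2 G + G = 3 G$)
$s = - \frac{2}{3}$ ($s = - \frac{9 - 5}{6} = \left(- \frac{1}{6}\right) 4 = - \frac{2}{3} \approx -0.66667$)
$n{\left(E \right)} = \frac{4}{9}$ ($n{\left(E \right)} = \left(- \frac{2}{3}\right)^{2} = \frac{4}{9}$)
$330986 - \left(\left(f{\left(-345,-26 \right)} + n{\left(-198 \right)}\right) + \left(78511 - -25997\right)\right) = 330986 - \left(\left(3 \left(-26\right) + \frac{4}{9}\right) + \left(78511 - -25997\right)\right) = 330986 - \left(\left(-78 + \frac{4}{9}\right) + \left(78511 + 25997\right)\right) = 330986 - \left(- \frac{698}{9} + 104508\right) = 330986 - \frac{939874}{9} = \frac{2039000}{9}$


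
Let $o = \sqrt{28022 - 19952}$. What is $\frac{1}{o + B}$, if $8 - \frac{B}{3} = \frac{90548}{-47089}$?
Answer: $- \frac{2200280614}{530974012469} + \frac{2217373921 \sqrt{8070}}{15929220374070} \approx 0.0083611$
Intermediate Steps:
$B = \frac{1401780}{47089}$ ($B = 24 - 3 \frac{90548}{-47089} = 24 - 3 \cdot 90548 \left(- \frac{1}{47089}\right) = 24 - - \frac{271644}{47089} = 24 + \frac{271644}{47089} = \frac{1401780}{47089} \approx 29.769$)
$o = \sqrt{8070} \approx 89.833$
$\frac{1}{o + B} = \frac{1}{\sqrt{8070} + \frac{1401780}{47089}} = \frac{1}{\frac{1401780}{47089} + \sqrt{8070}}$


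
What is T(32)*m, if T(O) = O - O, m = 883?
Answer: 0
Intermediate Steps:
T(O) = 0
T(32)*m = 0*883 = 0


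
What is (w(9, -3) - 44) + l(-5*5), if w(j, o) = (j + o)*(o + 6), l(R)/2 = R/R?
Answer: -24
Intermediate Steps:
l(R) = 2 (l(R) = 2*(R/R) = 2*1 = 2)
w(j, o) = (6 + o)*(j + o) (w(j, o) = (j + o)*(6 + o) = (6 + o)*(j + o))
(w(9, -3) - 44) + l(-5*5) = (((-3)² + 6*9 + 6*(-3) + 9*(-3)) - 44) + 2 = ((9 + 54 - 18 - 27) - 44) + 2 = (18 - 44) + 2 = -26 + 2 = -24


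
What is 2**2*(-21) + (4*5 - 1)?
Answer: -65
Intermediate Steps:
2**2*(-21) + (4*5 - 1) = 4*(-21) + (20 - 1) = -84 + 19 = -65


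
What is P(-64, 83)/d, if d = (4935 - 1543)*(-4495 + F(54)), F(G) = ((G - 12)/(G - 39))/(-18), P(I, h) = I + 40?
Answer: 135/85767568 ≈ 1.5740e-6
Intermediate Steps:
P(I, h) = 40 + I
F(G) = -(-12 + G)/(18*(-39 + G)) (F(G) = ((-12 + G)/(-39 + G))*(-1/18) = -(-12 + G)/(18*(-39 + G)))
d = -686140544/45 (d = (4935 - 1543)*(-4495 + (12 - 1*54)/(18*(-39 + 54))) = 3392*(-4495 + (1/18)*(12 - 54)/15) = 3392*(-4495 + (1/18)*(1/15)*(-42)) = 3392*(-4495 - 7/45) = 3392*(-202282/45) = -686140544/45 ≈ -1.5248e+7)
P(-64, 83)/d = (40 - 64)/(-686140544/45) = -24*(-45/686140544) = 135/85767568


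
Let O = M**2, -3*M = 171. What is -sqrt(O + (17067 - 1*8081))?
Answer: -sqrt(12235) ≈ -110.61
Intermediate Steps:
M = -57 (M = -1/3*171 = -57)
O = 3249 (O = (-57)**2 = 3249)
-sqrt(O + (17067 - 1*8081)) = -sqrt(3249 + (17067 - 1*8081)) = -sqrt(3249 + (17067 - 8081)) = -sqrt(3249 + 8986) = -sqrt(12235)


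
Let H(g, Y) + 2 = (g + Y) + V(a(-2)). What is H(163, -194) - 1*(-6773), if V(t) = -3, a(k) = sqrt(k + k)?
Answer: 6737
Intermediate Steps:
a(k) = sqrt(2)*sqrt(k) (a(k) = sqrt(2*k) = sqrt(2)*sqrt(k))
H(g, Y) = -5 + Y + g (H(g, Y) = -2 + ((g + Y) - 3) = -2 + ((Y + g) - 3) = -2 + (-3 + Y + g) = -5 + Y + g)
H(163, -194) - 1*(-6773) = (-5 - 194 + 163) - 1*(-6773) = -36 + 6773 = 6737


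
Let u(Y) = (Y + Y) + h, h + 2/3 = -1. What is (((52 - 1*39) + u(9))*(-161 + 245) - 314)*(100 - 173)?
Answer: -156950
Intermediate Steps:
h = -5/3 (h = -⅔ - 1 = -5/3 ≈ -1.6667)
u(Y) = -5/3 + 2*Y (u(Y) = (Y + Y) - 5/3 = 2*Y - 5/3 = -5/3 + 2*Y)
(((52 - 1*39) + u(9))*(-161 + 245) - 314)*(100 - 173) = (((52 - 1*39) + (-5/3 + 2*9))*(-161 + 245) - 314)*(100 - 173) = (((52 - 39) + (-5/3 + 18))*84 - 314)*(-73) = ((13 + 49/3)*84 - 314)*(-73) = ((88/3)*84 - 314)*(-73) = (2464 - 314)*(-73) = 2150*(-73) = -156950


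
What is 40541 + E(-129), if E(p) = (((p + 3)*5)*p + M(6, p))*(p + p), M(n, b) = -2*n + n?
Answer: -20925571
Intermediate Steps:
M(n, b) = -n
E(p) = 2*p*(-6 + p*(15 + 5*p)) (E(p) = (((p + 3)*5)*p - 1*6)*(p + p) = (((3 + p)*5)*p - 6)*(2*p) = ((15 + 5*p)*p - 6)*(2*p) = (p*(15 + 5*p) - 6)*(2*p) = (-6 + p*(15 + 5*p))*(2*p) = 2*p*(-6 + p*(15 + 5*p)))
40541 + E(-129) = 40541 + 2*(-129)*(-6 + 5*(-129)² + 15*(-129)) = 40541 + 2*(-129)*(-6 + 5*16641 - 1935) = 40541 + 2*(-129)*(-6 + 83205 - 1935) = 40541 + 2*(-129)*81264 = 40541 - 20966112 = -20925571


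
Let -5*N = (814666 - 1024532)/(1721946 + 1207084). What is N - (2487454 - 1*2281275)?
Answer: -1509761085992/7322575 ≈ -2.0618e+5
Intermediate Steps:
N = 104933/7322575 (N = -(814666 - 1024532)/(5*(1721946 + 1207084)) = -(-209866)/(5*2929030) = -⅕*(-104933/1464515) = 104933/7322575 ≈ 0.014330)
N - (2487454 - 1*2281275) = 104933/7322575 - (2487454 - 1*2281275) = 104933/7322575 - (2487454 - 2281275) = 104933/7322575 - 1*206179 = 104933/7322575 - 206179 = -1509761085992/7322575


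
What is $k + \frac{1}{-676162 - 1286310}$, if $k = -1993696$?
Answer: $- \frac{3912572576513}{1962472} \approx -1.9937 \cdot 10^{6}$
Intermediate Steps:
$k + \frac{1}{-676162 - 1286310} = -1993696 + \frac{1}{-676162 - 1286310} = -1993696 + \frac{1}{-1962472} = -1993696 - \frac{1}{1962472} = - \frac{3912572576513}{1962472}$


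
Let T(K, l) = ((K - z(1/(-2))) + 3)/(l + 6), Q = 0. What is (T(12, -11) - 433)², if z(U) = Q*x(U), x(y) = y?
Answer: 190096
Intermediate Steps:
z(U) = 0 (z(U) = 0*U = 0)
T(K, l) = (3 + K)/(6 + l) (T(K, l) = ((K - 1*0) + 3)/(l + 6) = ((K + 0) + 3)/(6 + l) = (K + 3)/(6 + l) = (3 + K)/(6 + l))
(T(12, -11) - 433)² = ((3 + 12)/(6 - 11) - 433)² = (15/(-5) - 433)² = (-⅕*15 - 433)² = (-3 - 433)² = (-436)² = 190096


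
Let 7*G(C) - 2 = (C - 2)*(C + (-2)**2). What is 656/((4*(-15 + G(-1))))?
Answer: -41/4 ≈ -10.250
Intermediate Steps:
G(C) = 2/7 + (-2 + C)*(4 + C)/7 (G(C) = 2/7 + ((C - 2)*(C + (-2)**2))/7 = 2/7 + ((-2 + C)*(C + 4))/7 = 2/7 + ((-2 + C)*(4 + C))/7 = 2/7 + (-2 + C)*(4 + C)/7)
656/((4*(-15 + G(-1)))) = 656/((4*(-15 + (-6/7 + (1/7)*(-1)**2 + (2/7)*(-1))))) = 656/((4*(-15 + (-6/7 + (1/7)*1 - 2/7)))) = 656/((4*(-15 + (-6/7 + 1/7 - 2/7)))) = 656/((4*(-15 - 1))) = 656/((4*(-16))) = 656/(-64) = 656*(-1/64) = -41/4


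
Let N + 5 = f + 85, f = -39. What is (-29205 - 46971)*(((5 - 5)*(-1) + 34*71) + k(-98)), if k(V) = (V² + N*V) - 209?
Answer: -593487216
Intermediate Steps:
N = 41 (N = -5 + (-39 + 85) = -5 + 46 = 41)
k(V) = -209 + V² + 41*V (k(V) = (V² + 41*V) - 209 = -209 + V² + 41*V)
(-29205 - 46971)*(((5 - 5)*(-1) + 34*71) + k(-98)) = (-29205 - 46971)*(((5 - 5)*(-1) + 34*71) + (-209 + (-98)² + 41*(-98))) = -76176*((0*(-1) + 2414) + (-209 + 9604 - 4018)) = -76176*((0 + 2414) + 5377) = -76176*(2414 + 5377) = -76176*7791 = -593487216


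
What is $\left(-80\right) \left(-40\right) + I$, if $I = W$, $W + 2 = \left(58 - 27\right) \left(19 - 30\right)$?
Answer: $2857$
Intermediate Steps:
$W = -343$ ($W = -2 + \left(58 - 27\right) \left(19 - 30\right) = -2 + 31 \left(-11\right) = -2 - 341 = -343$)
$I = -343$
$\left(-80\right) \left(-40\right) + I = \left(-80\right) \left(-40\right) - 343 = 3200 - 343 = 2857$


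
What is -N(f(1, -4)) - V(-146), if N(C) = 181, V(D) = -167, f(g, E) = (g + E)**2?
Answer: -14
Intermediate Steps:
f(g, E) = (E + g)**2
-N(f(1, -4)) - V(-146) = -1*181 - 1*(-167) = -181 + 167 = -14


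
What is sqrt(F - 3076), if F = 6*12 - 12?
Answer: 2*I*sqrt(754) ≈ 54.918*I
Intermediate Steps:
F = 60 (F = 72 - 12 = 60)
sqrt(F - 3076) = sqrt(60 - 3076) = sqrt(-3016) = 2*I*sqrt(754)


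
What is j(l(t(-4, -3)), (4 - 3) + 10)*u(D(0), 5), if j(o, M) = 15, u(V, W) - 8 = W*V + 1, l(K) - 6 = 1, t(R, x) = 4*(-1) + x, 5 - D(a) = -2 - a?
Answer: 660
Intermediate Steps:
D(a) = 7 + a (D(a) = 5 - (-2 - a) = 5 + (2 + a) = 7 + a)
t(R, x) = -4 + x
l(K) = 7 (l(K) = 6 + 1 = 7)
u(V, W) = 9 + V*W (u(V, W) = 8 + (W*V + 1) = 8 + (V*W + 1) = 8 + (1 + V*W) = 9 + V*W)
j(l(t(-4, -3)), (4 - 3) + 10)*u(D(0), 5) = 15*(9 + (7 + 0)*5) = 15*(9 + 7*5) = 15*(9 + 35) = 15*44 = 660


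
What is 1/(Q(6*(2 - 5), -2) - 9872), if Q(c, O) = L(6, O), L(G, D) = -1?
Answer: -1/9873 ≈ -0.00010129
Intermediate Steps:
Q(c, O) = -1
1/(Q(6*(2 - 5), -2) - 9872) = 1/(-1 - 9872) = 1/(-9873) = -1/9873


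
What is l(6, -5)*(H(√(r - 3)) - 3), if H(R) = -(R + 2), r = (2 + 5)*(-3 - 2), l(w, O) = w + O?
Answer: -5 - I*√38 ≈ -5.0 - 6.1644*I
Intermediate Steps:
l(w, O) = O + w
r = -35 (r = 7*(-5) = -35)
H(R) = -2 - R (H(R) = -(2 + R) = -2 - R)
l(6, -5)*(H(√(r - 3)) - 3) = (-5 + 6)*((-2 - √(-35 - 3)) - 3) = 1*((-2 - √(-38)) - 3) = 1*((-2 - I*√38) - 3) = 1*(-5 - I*√38) = -5 - I*√38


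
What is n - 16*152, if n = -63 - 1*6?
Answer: -2501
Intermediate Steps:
n = -69 (n = -63 - 6 = -69)
n - 16*152 = -69 - 16*152 = -69 - 2432 = -2501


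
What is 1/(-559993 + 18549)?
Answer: -1/541444 ≈ -1.8469e-6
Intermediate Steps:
1/(-559993 + 18549) = 1/(-541444) = -1/541444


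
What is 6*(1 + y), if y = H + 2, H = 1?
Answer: 24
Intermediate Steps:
y = 3 (y = 1 + 2 = 3)
6*(1 + y) = 6*(1 + 3) = 6*4 = 24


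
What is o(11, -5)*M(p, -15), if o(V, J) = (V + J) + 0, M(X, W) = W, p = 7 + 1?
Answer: -90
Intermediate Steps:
p = 8
o(V, J) = J + V (o(V, J) = (J + V) + 0 = J + V)
o(11, -5)*M(p, -15) = (-5 + 11)*(-15) = 6*(-15) = -90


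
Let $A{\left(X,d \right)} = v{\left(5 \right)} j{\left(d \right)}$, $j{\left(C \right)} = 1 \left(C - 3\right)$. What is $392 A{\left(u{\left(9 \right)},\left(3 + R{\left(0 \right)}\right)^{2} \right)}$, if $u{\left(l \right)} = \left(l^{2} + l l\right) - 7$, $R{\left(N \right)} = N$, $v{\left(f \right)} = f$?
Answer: $11760$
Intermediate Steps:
$j{\left(C \right)} = -3 + C$ ($j{\left(C \right)} = 1 \left(-3 + C\right) = -3 + C$)
$u{\left(l \right)} = -7 + 2 l^{2}$ ($u{\left(l \right)} = \left(l^{2} + l^{2}\right) - 7 = 2 l^{2} - 7 = -7 + 2 l^{2}$)
$A{\left(X,d \right)} = -15 + 5 d$ ($A{\left(X,d \right)} = 5 \left(-3 + d\right) = -15 + 5 d$)
$392 A{\left(u{\left(9 \right)},\left(3 + R{\left(0 \right)}\right)^{2} \right)} = 392 \left(-15 + 5 \left(3 + 0\right)^{2}\right) = 392 \left(-15 + 5 \cdot 3^{2}\right) = 392 \left(-15 + 5 \cdot 9\right) = 392 \left(-15 + 45\right) = 392 \cdot 30 = 11760$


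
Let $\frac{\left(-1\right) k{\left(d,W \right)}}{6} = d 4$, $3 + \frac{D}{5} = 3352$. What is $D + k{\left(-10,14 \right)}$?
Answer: $16985$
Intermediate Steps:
$D = 16745$ ($D = -15 + 5 \cdot 3352 = -15 + 16760 = 16745$)
$k{\left(d,W \right)} = - 24 d$ ($k{\left(d,W \right)} = - 6 d 4 = - 6 \cdot 4 d = - 24 d$)
$D + k{\left(-10,14 \right)} = 16745 - -240 = 16745 + 240 = 16985$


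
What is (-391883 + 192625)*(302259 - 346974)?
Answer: 8909821470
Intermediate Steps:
(-391883 + 192625)*(302259 - 346974) = -199258*(-44715) = 8909821470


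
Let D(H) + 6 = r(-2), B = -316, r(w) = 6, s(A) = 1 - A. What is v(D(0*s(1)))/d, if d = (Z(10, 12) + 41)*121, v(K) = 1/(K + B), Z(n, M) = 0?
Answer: -1/1567676 ≈ -6.3789e-7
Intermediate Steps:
D(H) = 0 (D(H) = -6 + 6 = 0)
v(K) = 1/(-316 + K) (v(K) = 1/(K - 316) = 1/(-316 + K))
d = 4961 (d = (0 + 41)*121 = 41*121 = 4961)
v(D(0*s(1)))/d = 1/((-316 + 0)*4961) = (1/4961)/(-316) = -1/316*1/4961 = -1/1567676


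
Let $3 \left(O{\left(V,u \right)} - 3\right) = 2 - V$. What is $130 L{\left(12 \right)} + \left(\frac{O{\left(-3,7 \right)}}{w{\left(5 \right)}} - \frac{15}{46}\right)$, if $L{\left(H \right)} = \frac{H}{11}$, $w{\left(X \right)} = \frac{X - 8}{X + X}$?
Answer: $\frac{573515}{4554} \approx 125.94$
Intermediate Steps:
$w{\left(X \right)} = \frac{-8 + X}{2 X}$
$O{\left(V,u \right)} = \frac{11}{3} - \frac{V}{3}$ ($O{\left(V,u \right)} = 3 + \frac{2 - V}{3} = 3 - \left(- \frac{2}{3} + \frac{V}{3}\right) = \frac{11}{3} - \frac{V}{3}$)
$L{\left(H \right)} = \frac{H}{11}$ ($L{\left(H \right)} = H \frac{1}{11} = \frac{H}{11}$)
$130 L{\left(12 \right)} + \left(\frac{O{\left(-3,7 \right)}}{w{\left(5 \right)}} - \frac{15}{46}\right) = 130 \cdot \frac{1}{11} \cdot 12 + \left(\frac{\frac{11}{3} - -1}{\frac{1}{2} \cdot \frac{1}{5} \left(-8 + 5\right)} - \frac{15}{46}\right) = 130 \cdot \frac{12}{11} + \left(\frac{\frac{11}{3} + 1}{\frac{1}{2} \cdot \frac{1}{5} \left(-3\right)} - \frac{15}{46}\right) = \frac{1560}{11} + \left(\frac{14}{3 \left(- \frac{3}{10}\right)} - \frac{15}{46}\right) = \frac{1560}{11} + \left(\frac{14}{3} \left(- \frac{10}{3}\right) - \frac{15}{46}\right) = \frac{1560}{11} - \frac{6575}{414} = \frac{573515}{4554}$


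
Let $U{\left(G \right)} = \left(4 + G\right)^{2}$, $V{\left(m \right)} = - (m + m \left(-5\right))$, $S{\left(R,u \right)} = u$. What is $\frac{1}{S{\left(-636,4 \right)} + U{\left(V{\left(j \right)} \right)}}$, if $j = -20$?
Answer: $\frac{1}{5780} \approx 0.00017301$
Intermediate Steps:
$V{\left(m \right)} = 4 m$ ($V{\left(m \right)} = - (m - 5 m) = - \left(-4\right) m = 4 m$)
$\frac{1}{S{\left(-636,4 \right)} + U{\left(V{\left(j \right)} \right)}} = \frac{1}{4 + \left(4 + 4 \left(-20\right)\right)^{2}} = \frac{1}{4 + \left(4 - 80\right)^{2}} = \frac{1}{4 + \left(-76\right)^{2}} = \frac{1}{4 + 5776} = \frac{1}{5780}$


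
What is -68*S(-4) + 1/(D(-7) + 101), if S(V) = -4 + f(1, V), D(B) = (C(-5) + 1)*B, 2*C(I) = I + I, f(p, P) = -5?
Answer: 78949/129 ≈ 612.01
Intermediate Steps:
C(I) = I (C(I) = (I + I)/2 = (2*I)/2 = I)
D(B) = -4*B (D(B) = (-5 + 1)*B = -4*B)
S(V) = -9 (S(V) = -4 - 5 = -9)
-68*S(-4) + 1/(D(-7) + 101) = -68*(-9) + 1/(-4*(-7) + 101) = 612 + 1/(28 + 101) = 612 + 1/129 = 78949/129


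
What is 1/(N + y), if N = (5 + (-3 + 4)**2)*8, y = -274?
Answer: -1/226 ≈ -0.0044248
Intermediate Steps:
N = 48 (N = (5 + 1**2)*8 = (5 + 1)*8 = 6*8 = 48)
1/(N + y) = 1/(48 - 274) = 1/(-226) = -1/226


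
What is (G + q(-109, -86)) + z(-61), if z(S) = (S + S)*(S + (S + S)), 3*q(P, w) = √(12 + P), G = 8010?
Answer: 30336 + I*√97/3 ≈ 30336.0 + 3.283*I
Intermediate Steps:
q(P, w) = √(12 + P)/3
z(S) = 6*S² (z(S) = (2*S)*(S + 2*S) = (2*S)*(3*S) = 6*S²)
(G + q(-109, -86)) + z(-61) = (8010 + √(12 - 109)/3) + 6*(-61)² = (8010 + √(-97)/3) + 6*3721 = (8010 + (I*√97)/3) + 22326 = (8010 + I*√97/3) + 22326 = 30336 + I*√97/3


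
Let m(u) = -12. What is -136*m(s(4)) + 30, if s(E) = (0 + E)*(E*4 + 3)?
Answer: 1662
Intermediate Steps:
s(E) = E*(3 + 4*E) (s(E) = E*(4*E + 3) = E*(3 + 4*E))
-136*m(s(4)) + 30 = -136*(-12) + 30 = 1632 + 30 = 1662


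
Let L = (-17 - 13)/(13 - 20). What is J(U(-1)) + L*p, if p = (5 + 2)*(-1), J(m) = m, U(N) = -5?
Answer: -35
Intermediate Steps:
L = 30/7 (L = -30/(-7) = -30*(-⅐) = 30/7 ≈ 4.2857)
p = -7 (p = 7*(-1) = -7)
J(U(-1)) + L*p = -5 + (30/7)*(-7) = -5 - 30 = -35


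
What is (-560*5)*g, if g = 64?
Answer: -179200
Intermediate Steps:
(-560*5)*g = -560*5*64 = -20*140*64 = -2800*64 = -179200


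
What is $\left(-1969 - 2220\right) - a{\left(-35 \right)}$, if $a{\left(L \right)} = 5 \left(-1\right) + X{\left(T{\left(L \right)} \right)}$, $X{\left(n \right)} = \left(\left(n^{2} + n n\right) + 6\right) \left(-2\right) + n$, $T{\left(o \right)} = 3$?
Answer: $-4139$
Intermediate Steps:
$X{\left(n \right)} = -12 + n - 4 n^{2}$ ($X{\left(n \right)} = \left(\left(n^{2} + n^{2}\right) + 6\right) \left(-2\right) + n = \left(2 n^{2} + 6\right) \left(-2\right) + n = \left(6 + 2 n^{2}\right) \left(-2\right) + n = \left(-12 - 4 n^{2}\right) + n = -12 + n - 4 n^{2}$)
$a{\left(L \right)} = -50$ ($a{\left(L \right)} = 5 \left(-1\right) - \left(9 + 36\right) = -5 - 45 = -50$)
$\left(-1969 - 2220\right) - a{\left(-35 \right)} = \left(-1969 - 2220\right) - -50 = \left(-1969 - 2220\right) + 50 = -4189 + 50 = -4139$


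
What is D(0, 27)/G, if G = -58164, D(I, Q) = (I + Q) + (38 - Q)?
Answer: -19/29082 ≈ -0.00065332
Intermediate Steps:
D(I, Q) = 38 + I
D(0, 27)/G = (38 + 0)/(-58164) = 38*(-1/58164) = -19/29082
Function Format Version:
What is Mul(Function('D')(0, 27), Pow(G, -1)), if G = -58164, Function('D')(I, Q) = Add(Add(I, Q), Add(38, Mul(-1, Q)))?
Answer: Rational(-19, 29082) ≈ -0.00065332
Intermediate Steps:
Function('D')(I, Q) = Add(38, I)
Mul(Function('D')(0, 27), Pow(G, -1)) = Mul(Add(38, 0), Pow(-58164, -1)) = Mul(38, Rational(-1, 58164)) = Rational(-19, 29082)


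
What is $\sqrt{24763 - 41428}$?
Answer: $i \sqrt{16665} \approx 129.09 i$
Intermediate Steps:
$\sqrt{24763 - 41428} = \sqrt{-16665} = i \sqrt{16665}$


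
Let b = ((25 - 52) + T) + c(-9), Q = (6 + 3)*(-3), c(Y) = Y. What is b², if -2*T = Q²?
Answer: 641601/4 ≈ 1.6040e+5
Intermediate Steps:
Q = -27 (Q = 9*(-3) = -27)
T = -729/2 (T = -½*(-27)² = -½*729 = -729/2 ≈ -364.50)
b = -801/2 (b = ((25 - 52) - 729/2) - 9 = (-27 - 729/2) - 9 = -783/2 - 9 = -801/2 ≈ -400.50)
b² = (-801/2)² = 641601/4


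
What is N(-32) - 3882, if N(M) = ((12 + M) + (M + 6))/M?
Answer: -62089/16 ≈ -3880.6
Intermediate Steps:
N(M) = (18 + 2*M)/M (N(M) = ((12 + M) + (6 + M))/M = (18 + 2*M)/M)
N(-32) - 3882 = (2 + 18/(-32)) - 3882 = (2 + 18*(-1/32)) - 3882 = (2 - 9/16) - 3882 = 23/16 - 3882 = -62089/16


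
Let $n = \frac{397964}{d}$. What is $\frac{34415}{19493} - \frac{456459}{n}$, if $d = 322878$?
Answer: $- \frac{1436437867812463}{3878756126} \approx -3.7033 \cdot 10^{5}$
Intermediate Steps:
$n = \frac{198982}{161439}$ ($n = \frac{397964}{322878} = 397964 \cdot \frac{1}{322878} = \frac{198982}{161439} \approx 1.2326$)
$\frac{34415}{19493} - \frac{456459}{n} = \frac{34415}{19493} - \frac{456459}{\frac{198982}{161439}} = 34415 \cdot \frac{1}{19493} - \frac{73690284501}{198982} = \frac{34415}{19493} - \frac{73690284501}{198982} = - \frac{1436437867812463}{3878756126}$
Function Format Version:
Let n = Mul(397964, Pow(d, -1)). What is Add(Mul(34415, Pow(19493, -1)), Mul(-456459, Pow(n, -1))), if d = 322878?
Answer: Rational(-1436437867812463, 3878756126) ≈ -3.7033e+5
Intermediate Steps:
n = Rational(198982, 161439) (n = Mul(397964, Pow(322878, -1)) = Mul(397964, Rational(1, 322878)) = Rational(198982, 161439) ≈ 1.2326)
Add(Mul(34415, Pow(19493, -1)), Mul(-456459, Pow(n, -1))) = Add(Mul(34415, Pow(19493, -1)), Mul(-456459, Pow(Rational(198982, 161439), -1))) = Add(Mul(34415, Rational(1, 19493)), Mul(-456459, Rational(161439, 198982))) = Add(Rational(34415, 19493), Rational(-73690284501, 198982)) = Rational(-1436437867812463, 3878756126)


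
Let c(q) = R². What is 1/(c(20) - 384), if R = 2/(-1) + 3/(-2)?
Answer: -4/1487 ≈ -0.0026900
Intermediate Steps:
R = -7/2 (R = 2*(-1) + 3*(-½) = -2 - 3/2 = -7/2 ≈ -3.5000)
c(q) = 49/4 (c(q) = (-7/2)² = 49/4)
1/(c(20) - 384) = 1/(49/4 - 384) = 1/(-1487/4) = -4/1487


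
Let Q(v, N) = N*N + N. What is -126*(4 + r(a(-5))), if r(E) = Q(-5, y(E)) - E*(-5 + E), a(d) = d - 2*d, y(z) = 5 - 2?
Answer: -2016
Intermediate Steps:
y(z) = 3
a(d) = -d
Q(v, N) = N + N**2 (Q(v, N) = N**2 + N = N + N**2)
r(E) = 12 - E*(-5 + E) (r(E) = 3*(1 + 3) - E*(-5 + E) = 3*4 - E*(-5 + E) = 12 - E*(-5 + E))
-126*(4 + r(a(-5))) = -126*(4 + (12 - (-1*(-5))**2 + 5*(-1*(-5)))) = -126*(4 + (12 - 1*5**2 + 5*5)) = -126*(4 + (12 - 1*25 + 25)) = -126*(4 + (12 - 25 + 25)) = -126*(4 + 12) = -126*16 = -2016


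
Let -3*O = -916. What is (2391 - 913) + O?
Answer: 5350/3 ≈ 1783.3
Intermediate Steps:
O = 916/3 (O = -⅓*(-916) = 916/3 ≈ 305.33)
(2391 - 913) + O = (2391 - 913) + 916/3 = 1478 + 916/3 = 5350/3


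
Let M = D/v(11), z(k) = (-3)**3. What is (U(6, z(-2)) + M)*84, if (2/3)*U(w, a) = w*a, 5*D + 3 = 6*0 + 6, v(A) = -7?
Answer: -102096/5 ≈ -20419.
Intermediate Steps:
z(k) = -27
D = 3/5 (D = -3/5 + (6*0 + 6)/5 = -3/5 + (0 + 6)/5 = -3/5 + (1/5)*6 = -3/5 + 6/5 = 3/5 ≈ 0.60000)
U(w, a) = 3*a*w/2 (U(w, a) = 3*(w*a)/2 = 3*(a*w)/2 = 3*a*w/2)
M = -3/35 (M = (3/5)/(-7) = (3/5)*(-1/7) = -3/35 ≈ -0.085714)
(U(6, z(-2)) + M)*84 = ((3/2)*(-27)*6 - 3/35)*84 = (-243 - 3/35)*84 = -8508/35*84 = -102096/5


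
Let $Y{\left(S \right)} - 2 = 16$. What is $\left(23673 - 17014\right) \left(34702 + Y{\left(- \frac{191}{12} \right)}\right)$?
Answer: $231200480$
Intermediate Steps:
$Y{\left(S \right)} = 18$ ($Y{\left(S \right)} = 2 + 16 = 18$)
$\left(23673 - 17014\right) \left(34702 + Y{\left(- \frac{191}{12} \right)}\right) = \left(23673 - 17014\right) \left(34702 + 18\right) = 6659 \cdot 34720 = 231200480$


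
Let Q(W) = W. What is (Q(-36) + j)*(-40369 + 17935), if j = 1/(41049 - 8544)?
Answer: 8750598562/10835 ≈ 8.0762e+5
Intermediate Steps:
j = 1/32505 ≈ 3.0764e-5
(Q(-36) + j)*(-40369 + 17935) = (-36 + 1/32505)*(-40369 + 17935) = -1170179/32505*(-22434) = 8750598562/10835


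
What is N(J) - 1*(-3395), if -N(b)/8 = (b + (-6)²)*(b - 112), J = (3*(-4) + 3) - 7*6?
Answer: -16165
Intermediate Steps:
J = -51 (J = (-12 + 3) - 42 = -9 - 42 = -51)
N(b) = -8*(-112 + b)*(36 + b) (N(b) = -8*(b + (-6)²)*(b - 112) = -8*(b + 36)*(-112 + b) = -8*(36 + b)*(-112 + b) = -8*(-112 + b)*(36 + b))
N(J) - 1*(-3395) = (32256 - 8*(-51)² + 608*(-51)) - 1*(-3395) = (32256 - 8*2601 - 31008) + 3395 = (32256 - 20808 - 31008) + 3395 = -19560 + 3395 = -16165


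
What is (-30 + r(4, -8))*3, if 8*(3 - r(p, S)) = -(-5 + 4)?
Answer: -651/8 ≈ -81.375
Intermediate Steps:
r(p, S) = 23/8 (r(p, S) = 3 - (-1)*(-5 + 4)/8 = 3 - (-1)*(-1)/8 = 3 - ⅛*1 = 3 - ⅛ = 23/8)
(-30 + r(4, -8))*3 = (-30 + 23/8)*3 = -217/8*3 = -651/8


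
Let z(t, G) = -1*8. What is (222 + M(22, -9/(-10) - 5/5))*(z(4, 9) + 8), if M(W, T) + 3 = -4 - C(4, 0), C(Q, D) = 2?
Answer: 0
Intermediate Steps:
M(W, T) = -9 (M(W, T) = -3 + (-4 - 1*2) = -3 + (-4 - 2) = -3 - 6 = -9)
z(t, G) = -8
(222 + M(22, -9/(-10) - 5/5))*(z(4, 9) + 8) = (222 - 9)*(-8 + 8) = 213*0 = 0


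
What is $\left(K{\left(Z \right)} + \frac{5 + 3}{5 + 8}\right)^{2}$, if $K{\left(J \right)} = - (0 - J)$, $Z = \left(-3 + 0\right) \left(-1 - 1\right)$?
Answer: $\frac{7396}{169} \approx 43.763$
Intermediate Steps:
$Z = 6$ ($Z = \left(-3\right) \left(-2\right) = 6$)
$K{\left(J \right)} = J$ ($K{\left(J \right)} = - \left(-1\right) J = J$)
$\left(K{\left(Z \right)} + \frac{5 + 3}{5 + 8}\right)^{2} = \left(6 + \frac{5 + 3}{5 + 8}\right)^{2} = \left(6 + \frac{8}{13}\right)^{2} = \left(\frac{86}{13}\right)^{2} = \frac{7396}{169}$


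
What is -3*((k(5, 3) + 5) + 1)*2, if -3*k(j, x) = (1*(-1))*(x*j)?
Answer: -66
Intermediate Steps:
k(j, x) = j*x/3 (k(j, x) = -1*(-1)*x*j/3 = -(-1)*j*x/3 = j*x/3)
-3*((k(5, 3) + 5) + 1)*2 = -3*(((1/3)*5*3 + 5) + 1)*2 = -3*((5 + 5) + 1)*2 = -3*(10 + 1)*2 = -3*11*2 = -33*2 = -66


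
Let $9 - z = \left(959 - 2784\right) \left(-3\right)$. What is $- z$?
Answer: $5466$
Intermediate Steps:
$z = -5466$ ($z = 9 - \left(959 - 2784\right) \left(-3\right) = 9 - \left(-1825\right) \left(-3\right) = 9 - 5475 = -5466$)
$- z = \left(-1\right) \left(-5466\right) = 5466$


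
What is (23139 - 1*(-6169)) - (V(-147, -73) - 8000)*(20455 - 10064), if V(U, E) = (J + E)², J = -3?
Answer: 23138892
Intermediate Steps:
V(U, E) = (-3 + E)²
(23139 - 1*(-6169)) - (V(-147, -73) - 8000)*(20455 - 10064) = (23139 - 1*(-6169)) - ((-3 - 73)² - 8000)*(20455 - 10064) = (23139 + 6169) - ((-76)² - 8000)*10391 = 29308 - (5776 - 8000)*10391 = 29308 - (-2224)*10391 = 29308 - 1*(-23109584) = 29308 + 23109584 = 23138892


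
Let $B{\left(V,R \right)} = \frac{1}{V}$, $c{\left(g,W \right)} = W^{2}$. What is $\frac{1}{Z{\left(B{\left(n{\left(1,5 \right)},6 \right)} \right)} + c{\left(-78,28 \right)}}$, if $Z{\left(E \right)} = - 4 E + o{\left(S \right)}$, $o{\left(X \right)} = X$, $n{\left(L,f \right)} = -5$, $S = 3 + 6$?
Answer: $\frac{5}{3969} \approx 0.0012598$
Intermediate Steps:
$S = 9$
$Z{\left(E \right)} = 9 - 4 E$ ($Z{\left(E \right)} = - 4 E + 9 = 9 - 4 E$)
$\frac{1}{Z{\left(B{\left(n{\left(1,5 \right)},6 \right)} \right)} + c{\left(-78,28 \right)}} = \frac{1}{\left(9 - \frac{4}{-5}\right) + 28^{2}} = \frac{1}{\left(9 - - \frac{4}{5}\right) + 784} = \frac{1}{\left(9 + \frac{4}{5}\right) + 784} = \frac{1}{\frac{49}{5} + 784} = \frac{1}{\frac{3969}{5}} = \frac{5}{3969}$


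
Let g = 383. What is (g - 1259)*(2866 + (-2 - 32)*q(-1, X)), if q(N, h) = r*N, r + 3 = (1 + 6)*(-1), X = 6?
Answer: -2212776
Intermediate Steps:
r = -10 (r = -3 + (1 + 6)*(-1) = -3 + 7*(-1) = -3 - 7 = -10)
q(N, h) = -10*N
(g - 1259)*(2866 + (-2 - 32)*q(-1, X)) = (383 - 1259)*(2866 + (-2 - 32)*(-10*(-1))) = -876*(2866 - 34*10) = -876*(2866 - 340) = -876*2526 = -2212776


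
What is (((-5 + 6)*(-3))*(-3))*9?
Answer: 81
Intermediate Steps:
(((-5 + 6)*(-3))*(-3))*9 = ((1*(-3))*(-3))*9 = -3*(-3)*9 = 9*9 = 81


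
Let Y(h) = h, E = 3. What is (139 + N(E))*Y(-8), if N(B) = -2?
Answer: -1096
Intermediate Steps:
(139 + N(E))*Y(-8) = (139 - 2)*(-8) = 137*(-8) = -1096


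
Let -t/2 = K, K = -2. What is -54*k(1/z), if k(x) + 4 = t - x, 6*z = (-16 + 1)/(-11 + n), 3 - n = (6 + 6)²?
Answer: 16416/5 ≈ 3283.2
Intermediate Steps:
n = -141 (n = 3 - (6 + 6)² = 3 - 1*12² = 3 - 1*144 = 3 - 144 = -141)
t = 4 (t = -2*(-2) = 4)
z = 5/304 (z = ((-16 + 1)/(-11 - 141))/6 = (-15/(-152))/6 = (-15*(-1/152))/6 = (⅙)*(15/152) = 5/304 ≈ 0.016447)
k(x) = -x (k(x) = -4 + (4 - x) = -x)
-54*k(1/z) = -(-54)/5/304 = -(-54)*304/5 = -54*(-304/5) = 16416/5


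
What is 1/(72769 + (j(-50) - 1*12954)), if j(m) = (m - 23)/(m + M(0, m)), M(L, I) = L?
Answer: 50/2990823 ≈ 1.6718e-5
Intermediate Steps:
j(m) = (-23 + m)/m (j(m) = (m - 23)/(m + 0) = (-23 + m)/m)
1/(72769 + (j(-50) - 1*12954)) = 1/(72769 + ((-23 - 50)/(-50) - 1*12954)) = 1/(72769 + (-1/50*(-73) - 12954)) = 1/(72769 + (73/50 - 12954)) = 1/(72769 - 647627/50) = 1/(2990823/50) = 50/2990823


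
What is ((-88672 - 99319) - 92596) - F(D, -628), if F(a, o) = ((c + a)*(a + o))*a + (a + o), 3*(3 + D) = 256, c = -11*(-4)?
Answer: 145683365/27 ≈ 5.3957e+6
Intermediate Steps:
c = 44
D = 247/3 (D = -3 + (1/3)*256 = -3 + 256/3 = 247/3 ≈ 82.333)
F(a, o) = a + o + a*(44 + a)*(a + o) (F(a, o) = ((44 + a)*(a + o))*a + (a + o) = a*(44 + a)*(a + o) + (a + o) = a + o + a*(44 + a)*(a + o))
((-88672 - 99319) - 92596) - F(D, -628) = ((-88672 - 99319) - 92596) - (247/3 - 628 + (247/3)**3 + 44*(247/3)**2 - 628*(247/3)**2 + 44*(247/3)*(-628)) = (-187991 - 92596) - (247/3 - 628 + 15069223/27 + 44*(61009/9) - 628*61009/9 - 6825104/3) = -280587 - (247/3 - 628 + 15069223/27 + 2684396/9 - 38313652/9 - 6825104/3) = -280587 - 1*(-153259214/27) = -280587 + 153259214/27 = 145683365/27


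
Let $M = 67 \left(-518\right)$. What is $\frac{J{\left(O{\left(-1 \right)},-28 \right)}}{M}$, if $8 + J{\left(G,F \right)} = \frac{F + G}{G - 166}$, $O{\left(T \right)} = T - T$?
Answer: $\frac{325}{1440299} \approx 0.00022565$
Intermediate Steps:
$O{\left(T \right)} = 0$
$J{\left(G,F \right)} = -8 + \frac{F + G}{-166 + G}$ ($J{\left(G,F \right)} = -8 + \frac{F + G}{G - 166} = -8 + \frac{F + G}{-166 + G}$)
$M = -34706$
$\frac{J{\left(O{\left(-1 \right)},-28 \right)}}{M} = \frac{\frac{1}{-166 + 0} \left(1328 - 28 - 0\right)}{-34706} = \frac{1328 - 28 + 0}{-166} \left(- \frac{1}{34706}\right) = \left(- \frac{1}{166}\right) 1300 \left(- \frac{1}{34706}\right) = \left(- \frac{650}{83}\right) \left(- \frac{1}{34706}\right) = \frac{325}{1440299}$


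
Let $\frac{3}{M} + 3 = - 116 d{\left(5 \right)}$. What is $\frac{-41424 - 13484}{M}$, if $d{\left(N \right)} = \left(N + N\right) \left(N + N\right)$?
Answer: $\frac{637097524}{3} \approx 2.1237 \cdot 10^{8}$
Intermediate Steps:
$d{\left(N \right)} = 4 N^{2}$ ($d{\left(N \right)} = 2 N 2 N = 4 N^{2}$)
$M = - \frac{3}{11603}$ ($M = \frac{3}{-3 - 116 \cdot 4 \cdot 5^{2}} = \frac{3}{-3 - 116 \cdot 4 \cdot 25} = \frac{3}{-3 - 11600} = \frac{3}{-11603} = 3 \left(- \frac{1}{11603}\right) = - \frac{3}{11603} \approx -0.00025855$)
$\frac{-41424 - 13484}{M} = \frac{-41424 - 13484}{- \frac{3}{11603}} = \left(-54908\right) \left(- \frac{11603}{3}\right) = \frac{637097524}{3}$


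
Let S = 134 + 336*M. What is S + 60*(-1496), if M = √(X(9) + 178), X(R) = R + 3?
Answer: -89626 + 336*√190 ≈ -84995.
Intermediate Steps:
X(R) = 3 + R
M = √190 (M = √((3 + 9) + 178) = √(12 + 178) = √190 ≈ 13.784)
S = 134 + 336*√190 ≈ 4765.4
S + 60*(-1496) = (134 + 336*√190) + 60*(-1496) = (134 + 336*√190) - 89760 = -89626 + 336*√190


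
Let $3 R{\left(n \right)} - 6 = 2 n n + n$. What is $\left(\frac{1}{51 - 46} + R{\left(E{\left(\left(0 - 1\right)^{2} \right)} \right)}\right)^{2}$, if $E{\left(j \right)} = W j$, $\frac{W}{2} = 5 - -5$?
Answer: $\frac{17081689}{225} \approx 75919.0$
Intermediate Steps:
$W = 20$ ($W = 2 \left(5 - -5\right) = 2 \left(5 + 5\right) = 2 \cdot 10 = 20$)
$E{\left(j \right)} = 20 j$
$R{\left(n \right)} = 2 + \frac{n}{3} + \frac{2 n^{2}}{3}$ ($R{\left(n \right)} = 2 + \frac{2 n n + n}{3} = 2 + \frac{2 n^{2} + n}{3} = 2 + \frac{n + 2 n^{2}}{3} = 2 + \left(\frac{n}{3} + \frac{2 n^{2}}{3}\right) = 2 + \frac{n}{3} + \frac{2 n^{2}}{3}$)
$\left(\frac{1}{51 - 46} + R{\left(E{\left(\left(0 - 1\right)^{2} \right)} \right)}\right)^{2} = \left(\frac{1}{51 - 46} + \left(2 + \frac{20 \left(0 - 1\right)^{2}}{3} + \frac{2 \left(20 \left(0 - 1\right)^{2}\right)^{2}}{3}\right)\right)^{2} = \left(\frac{1}{5} + \left(2 + \frac{20 \left(-1\right)^{2}}{3} + \frac{2 \left(20 \left(-1\right)^{2}\right)^{2}}{3}\right)\right)^{2} = \left(\frac{1}{5} + \left(2 + \frac{20 \cdot 1}{3} + \frac{2 \left(20 \cdot 1\right)^{2}}{3}\right)\right)^{2} = \left(\frac{1}{5} + \left(2 + \frac{1}{3} \cdot 20 + \frac{2 \cdot 20^{2}}{3}\right)\right)^{2} = \left(\frac{1}{5} + \left(2 + \frac{20}{3} + \frac{2}{3} \cdot 400\right)\right)^{2} = \left(\frac{1}{5} + \left(2 + \frac{20}{3} + \frac{800}{3}\right)\right)^{2} = \left(\frac{1}{5} + \frac{826}{3}\right)^{2} = \left(\frac{4133}{15}\right)^{2} = \frac{17081689}{225}$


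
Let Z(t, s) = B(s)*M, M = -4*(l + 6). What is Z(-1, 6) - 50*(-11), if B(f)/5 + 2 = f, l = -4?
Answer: 390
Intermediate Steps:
B(f) = -10 + 5*f
M = -8 (M = -4*(-4 + 6) = -4*2 = -8)
Z(t, s) = 80 - 40*s (Z(t, s) = (-10 + 5*s)*(-8) = 80 - 40*s)
Z(-1, 6) - 50*(-11) = (80 - 40*6) - 50*(-11) = (80 - 240) + 550 = -160 + 550 = 390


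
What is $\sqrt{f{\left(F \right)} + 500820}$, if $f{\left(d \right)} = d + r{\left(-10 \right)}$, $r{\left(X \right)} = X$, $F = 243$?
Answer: $\sqrt{501053} \approx 707.85$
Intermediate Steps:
$f{\left(d \right)} = -10 + d$ ($f{\left(d \right)} = d - 10 = -10 + d$)
$\sqrt{f{\left(F \right)} + 500820} = \sqrt{\left(-10 + 243\right) + 500820} = \sqrt{233 + 500820} = \sqrt{501053}$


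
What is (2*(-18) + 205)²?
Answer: 28561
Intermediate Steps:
(2*(-18) + 205)² = (-36 + 205)² = 169² = 28561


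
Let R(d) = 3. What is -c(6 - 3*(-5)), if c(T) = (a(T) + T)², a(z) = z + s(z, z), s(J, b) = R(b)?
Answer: -2025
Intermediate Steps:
s(J, b) = 3
a(z) = 3 + z (a(z) = z + 3 = 3 + z)
c(T) = (3 + 2*T)² (c(T) = ((3 + T) + T)² = (3 + 2*T)²)
-c(6 - 3*(-5)) = -(3 + 2*(6 - 3*(-5)))² = -(3 + 2*(6 + 15))² = -(3 + 2*21)² = -(3 + 42)² = -1*45² = -1*2025 = -2025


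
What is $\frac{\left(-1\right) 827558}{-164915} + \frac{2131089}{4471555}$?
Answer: $\frac{162076786205}{29497059713} \approx 5.4947$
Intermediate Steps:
$\frac{\left(-1\right) 827558}{-164915} + \frac{2131089}{4471555} = \left(-827558\right) \left(- \frac{1}{164915}\right) + 2131089 \cdot \frac{1}{4471555} = \frac{827558}{164915} + \frac{2131089}{4471555} = \frac{162076786205}{29497059713}$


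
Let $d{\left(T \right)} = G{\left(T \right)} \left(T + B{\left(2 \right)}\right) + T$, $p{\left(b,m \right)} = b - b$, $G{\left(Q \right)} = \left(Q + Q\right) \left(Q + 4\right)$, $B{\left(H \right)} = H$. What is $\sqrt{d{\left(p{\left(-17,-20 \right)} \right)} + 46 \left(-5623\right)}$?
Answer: $i \sqrt{258658} \approx 508.58 i$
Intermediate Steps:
$G{\left(Q \right)} = 2 Q \left(4 + Q\right)$
$p{\left(b,m \right)} = 0$
$d{\left(T \right)} = T + 2 T \left(2 + T\right) \left(4 + T\right)$ ($d{\left(T \right)} = 2 T \left(4 + T\right) \left(T + 2\right) + T = 2 T \left(4 + T\right) \left(2 + T\right) + T = 2 T \left(2 + T\right) \left(4 + T\right) + T = T + 2 T \left(2 + T\right) \left(4 + T\right)$)
$\sqrt{d{\left(p{\left(-17,-20 \right)} \right)} + 46 \left(-5623\right)} = \sqrt{0 \left(17 + 2 \cdot 0^{2} + 12 \cdot 0\right) + 46 \left(-5623\right)} = \sqrt{0 \left(17 + 2 \cdot 0 + 0\right) - 258658} = \sqrt{0 \left(17 + 0 + 0\right) - 258658} = \sqrt{0 \cdot 17 - 258658} = \sqrt{0 - 258658} = \sqrt{-258658} = i \sqrt{258658}$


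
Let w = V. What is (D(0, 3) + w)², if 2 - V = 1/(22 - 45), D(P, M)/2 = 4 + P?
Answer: 53361/529 ≈ 100.87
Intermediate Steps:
D(P, M) = 8 + 2*P (D(P, M) = 2*(4 + P) = 8 + 2*P)
V = 47/23 (V = 2 - 1/(22 - 45) = 2 - 1/(-23) = 2 - 1*(-1/23) = 2 + 1/23 = 47/23 ≈ 2.0435)
w = 47/23 ≈ 2.0435
(D(0, 3) + w)² = ((8 + 2*0) + 47/23)² = ((8 + 0) + 47/23)² = (8 + 47/23)² = (231/23)² = 53361/529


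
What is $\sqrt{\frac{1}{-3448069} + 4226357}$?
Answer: $\frac{2 \sqrt{12561979598384851402}}{3448069} \approx 2055.8$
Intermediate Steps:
$\sqrt{\frac{1}{-3448069} + 4226357} = \sqrt{- \frac{1}{3448069} + 4226357} = \sqrt{\frac{14572770554632}{3448069}} = \frac{2 \sqrt{12561979598384851402}}{3448069}$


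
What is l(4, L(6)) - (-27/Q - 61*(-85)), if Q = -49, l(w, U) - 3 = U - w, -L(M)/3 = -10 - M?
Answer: -251789/49 ≈ -5138.5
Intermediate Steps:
L(M) = 30 + 3*M (L(M) = -3*(-10 - M) = 30 + 3*M)
l(w, U) = 3 + U - w (l(w, U) = 3 + (U - w) = 3 + U - w)
l(4, L(6)) - (-27/Q - 61*(-85)) = (3 + (30 + 3*6) - 1*4) - (-27/(-49) - 61*(-85)) = (3 + (30 + 18) - 4) - (-27*(-1/49) + 5185) = (3 + 48 - 4) - (27/49 + 5185) = 47 - 1*254092/49 = 47 - 254092/49 = -251789/49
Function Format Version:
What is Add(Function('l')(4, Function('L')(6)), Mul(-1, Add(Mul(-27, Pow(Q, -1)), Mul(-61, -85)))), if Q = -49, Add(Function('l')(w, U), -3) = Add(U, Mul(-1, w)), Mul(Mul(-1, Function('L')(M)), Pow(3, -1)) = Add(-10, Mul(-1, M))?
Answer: Rational(-251789, 49) ≈ -5138.5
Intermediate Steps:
Function('L')(M) = Add(30, Mul(3, M)) (Function('L')(M) = Mul(-3, Add(-10, Mul(-1, M))) = Add(30, Mul(3, M)))
Function('l')(w, U) = Add(3, U, Mul(-1, w)) (Function('l')(w, U) = Add(3, Add(U, Mul(-1, w))) = Add(3, U, Mul(-1, w)))
Add(Function('l')(4, Function('L')(6)), Mul(-1, Add(Mul(-27, Pow(Q, -1)), Mul(-61, -85)))) = Add(Add(3, Add(30, Mul(3, 6)), Mul(-1, 4)), Mul(-1, Add(Mul(-27, Pow(-49, -1)), Mul(-61, -85)))) = Add(Add(3, Add(30, 18), -4), Mul(-1, Add(Mul(-27, Rational(-1, 49)), 5185))) = Add(Add(3, 48, -4), Mul(-1, Add(Rational(27, 49), 5185))) = Add(47, Mul(-1, Rational(254092, 49))) = Add(47, Rational(-254092, 49)) = Rational(-251789, 49)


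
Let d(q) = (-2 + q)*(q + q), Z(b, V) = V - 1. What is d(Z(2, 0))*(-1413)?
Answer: -8478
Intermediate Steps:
Z(b, V) = -1 + V
d(q) = 2*q*(-2 + q) (d(q) = (-2 + q)*(2*q) = 2*q*(-2 + q))
d(Z(2, 0))*(-1413) = (2*(-1 + 0)*(-2 + (-1 + 0)))*(-1413) = (2*(-1)*(-2 - 1))*(-1413) = (2*(-1)*(-3))*(-1413) = 6*(-1413) = -8478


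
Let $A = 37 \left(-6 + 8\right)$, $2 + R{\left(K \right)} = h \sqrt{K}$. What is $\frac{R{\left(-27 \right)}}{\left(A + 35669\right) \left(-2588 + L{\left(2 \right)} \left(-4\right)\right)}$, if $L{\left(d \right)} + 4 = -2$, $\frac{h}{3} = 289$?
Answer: $\frac{1}{45822526} - \frac{2601 i \sqrt{3}}{91645052} \approx 2.1823 \cdot 10^{-8} - 4.9158 \cdot 10^{-5} i$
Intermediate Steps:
$h = 867$ ($h = 3 \cdot 289 = 867$)
$L{\left(d \right)} = -6$ ($L{\left(d \right)} = -4 - 2 = -6$)
$R{\left(K \right)} = -2 + 867 \sqrt{K}$
$A = 74$ ($A = 37 \cdot 2 = 74$)
$\frac{R{\left(-27 \right)}}{\left(A + 35669\right) \left(-2588 + L{\left(2 \right)} \left(-4\right)\right)} = \frac{-2 + 867 \sqrt{-27}}{\left(74 + 35669\right) \left(-2588 - -24\right)} = \frac{-2 + 867 \cdot 3 i \sqrt{3}}{35743 \left(-2588 + 24\right)} = \frac{-2 + 2601 i \sqrt{3}}{35743 \left(-2564\right)} = \frac{-2 + 2601 i \sqrt{3}}{-91645052} = \left(-2 + 2601 i \sqrt{3}\right) \left(- \frac{1}{91645052}\right) = \frac{1}{45822526} - \frac{2601 i \sqrt{3}}{91645052}$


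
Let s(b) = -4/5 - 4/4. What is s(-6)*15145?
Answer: -27261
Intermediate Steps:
s(b) = -9/5 (s(b) = -4*⅕ - 4*¼ = -⅘ - 1 = -9/5)
s(-6)*15145 = -9/5*15145 = -27261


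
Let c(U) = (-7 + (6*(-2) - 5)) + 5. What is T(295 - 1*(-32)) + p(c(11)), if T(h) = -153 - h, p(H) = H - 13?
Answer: -512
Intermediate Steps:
c(U) = -19 (c(U) = (-7 + (-12 - 5)) + 5 = (-7 - 17) + 5 = -24 + 5 = -19)
p(H) = -13 + H
T(295 - 1*(-32)) + p(c(11)) = (-153 - (295 - 1*(-32))) + (-13 - 19) = (-153 - (295 + 32)) - 32 = (-153 - 1*327) - 32 = (-153 - 327) - 32 = -480 - 32 = -512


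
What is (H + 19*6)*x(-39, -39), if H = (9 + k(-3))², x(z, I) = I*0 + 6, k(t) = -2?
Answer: 978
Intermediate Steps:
x(z, I) = 6 (x(z, I) = 0 + 6 = 6)
H = 49 (H = (9 - 2)² = 7² = 49)
(H + 19*6)*x(-39, -39) = (49 + 19*6)*6 = (49 + 114)*6 = 163*6 = 978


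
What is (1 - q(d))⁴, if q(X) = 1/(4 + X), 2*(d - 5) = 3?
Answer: 130321/194481 ≈ 0.67010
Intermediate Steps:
d = 13/2 (d = 5 + (½)*3 = 5 + 3/2 = 13/2 ≈ 6.5000)
(1 - q(d))⁴ = (1 - 1/(4 + 13/2))⁴ = (1 - 1/21/2)⁴ = (1 - 1*2/21)⁴ = (1 - 2/21)⁴ = (19/21)⁴ = 130321/194481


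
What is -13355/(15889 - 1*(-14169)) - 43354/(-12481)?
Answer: 23192873/7656202 ≈ 3.0293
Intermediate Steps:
-13355/(15889 - 1*(-14169)) - 43354/(-12481) = -13355/(15889 + 14169) - 43354*(-1/12481) = -13355/30058 + 43354/12481 = 23192873/7656202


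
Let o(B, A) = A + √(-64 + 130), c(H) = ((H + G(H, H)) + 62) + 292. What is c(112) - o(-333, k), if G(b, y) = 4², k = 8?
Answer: 474 - √66 ≈ 465.88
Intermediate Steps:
G(b, y) = 16
c(H) = 370 + H (c(H) = ((H + 16) + 62) + 292 = ((16 + H) + 62) + 292 = (78 + H) + 292 = 370 + H)
o(B, A) = A + √66
c(112) - o(-333, k) = (370 + 112) - (8 + √66) = 482 + (-8 - √66) = 474 - √66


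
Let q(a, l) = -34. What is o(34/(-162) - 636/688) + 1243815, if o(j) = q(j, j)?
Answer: 1243781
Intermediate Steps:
o(j) = -34
o(34/(-162) - 636/688) + 1243815 = -34 + 1243815 = 1243781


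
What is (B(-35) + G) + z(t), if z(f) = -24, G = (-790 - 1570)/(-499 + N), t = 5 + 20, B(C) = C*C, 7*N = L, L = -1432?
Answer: 1186289/985 ≈ 1204.4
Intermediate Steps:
N = -1432/7 (N = (⅐)*(-1432) = -1432/7 ≈ -204.57)
B(C) = C²
t = 25
G = 3304/985 (G = (-790 - 1570)/(-499 - 1432/7) = -2360/(-4925/7) = -2360*(-7/4925) = 3304/985 ≈ 3.3543)
(B(-35) + G) + z(t) = ((-35)² + 3304/985) - 24 = (1225 + 3304/985) - 24 = 1209929/985 - 24 = 1186289/985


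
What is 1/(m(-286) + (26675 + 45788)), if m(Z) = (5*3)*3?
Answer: 1/72508 ≈ 1.3792e-5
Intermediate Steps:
m(Z) = 45 (m(Z) = 15*3 = 45)
1/(m(-286) + (26675 + 45788)) = 1/(45 + (26675 + 45788)) = 1/(45 + 72463) = 1/72508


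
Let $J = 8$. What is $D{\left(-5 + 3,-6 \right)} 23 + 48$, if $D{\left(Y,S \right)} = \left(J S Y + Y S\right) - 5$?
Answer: $2417$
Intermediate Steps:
$D{\left(Y,S \right)} = -5 + 9 S Y$ ($D{\left(Y,S \right)} = \left(8 S Y + Y S\right) - 5 = \left(8 S Y + S Y\right) - 5 = 9 S Y - 5 = -5 + 9 S Y$)
$D{\left(-5 + 3,-6 \right)} 23 + 48 = \left(-5 + 9 \left(-6\right) \left(-5 + 3\right)\right) 23 + 48 = \left(-5 + 9 \left(-6\right) \left(-2\right)\right) 23 + 48 = \left(-5 + 108\right) 23 + 48 = 103 \cdot 23 + 48 = 2369 + 48 = 2417$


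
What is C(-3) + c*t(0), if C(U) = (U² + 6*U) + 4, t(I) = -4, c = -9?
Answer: 31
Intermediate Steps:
C(U) = 4 + U² + 6*U
C(-3) + c*t(0) = (4 + (-3)² + 6*(-3)) - 9*(-4) = (4 + 9 - 18) + 36 = -5 + 36 = 31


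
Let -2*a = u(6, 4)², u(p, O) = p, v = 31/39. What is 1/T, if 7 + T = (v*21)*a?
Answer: -13/3997 ≈ -0.0032524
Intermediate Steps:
v = 31/39 (v = 31*(1/39) = 31/39 ≈ 0.79487)
a = -18 (a = -½*6² = -½*36 = -18)
T = -3997/13 (T = -7 + ((31/39)*21)*(-18) = -7 + (217/13)*(-18) = -7 - 3906/13 = -3997/13 ≈ -307.46)
1/T = 1/(-3997/13) = -13/3997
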